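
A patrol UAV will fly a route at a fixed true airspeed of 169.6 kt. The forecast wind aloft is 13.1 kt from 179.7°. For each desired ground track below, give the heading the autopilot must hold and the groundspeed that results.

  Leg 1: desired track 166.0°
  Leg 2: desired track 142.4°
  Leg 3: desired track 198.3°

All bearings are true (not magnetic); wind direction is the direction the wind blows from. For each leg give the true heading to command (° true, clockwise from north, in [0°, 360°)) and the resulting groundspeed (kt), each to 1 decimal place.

Leg 1: desired track 166.0°; wind correction +1.0° → command heading 167.0°, groundspeed 156.8 kt
Leg 2: desired track 142.4°; wind correction +2.7° → command heading 145.1°, groundspeed 159.0 kt
Leg 3: desired track 198.3°; wind correction -1.4° → command heading 196.9°, groundspeed 157.1 kt

Leg 1: heading=167.0°, groundspeed=156.8 kt
Leg 2: heading=145.1°, groundspeed=159.0 kt
Leg 3: heading=196.9°, groundspeed=157.1 kt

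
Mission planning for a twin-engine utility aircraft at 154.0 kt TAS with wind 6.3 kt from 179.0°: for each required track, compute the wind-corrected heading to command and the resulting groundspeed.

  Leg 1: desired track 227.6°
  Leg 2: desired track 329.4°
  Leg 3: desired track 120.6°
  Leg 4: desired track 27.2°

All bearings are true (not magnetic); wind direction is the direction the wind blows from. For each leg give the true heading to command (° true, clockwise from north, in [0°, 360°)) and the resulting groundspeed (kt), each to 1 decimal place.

Leg 1: heading=225.8°, groundspeed=149.8 kt
Leg 2: heading=328.2°, groundspeed=159.4 kt
Leg 3: heading=122.6°, groundspeed=150.6 kt
Leg 4: heading=28.3°, groundspeed=159.5 kt

Leg 1: desired track 227.6°; wind correction -1.8° → command heading 225.8°, groundspeed 149.8 kt
Leg 2: desired track 329.4°; wind correction -1.2° → command heading 328.2°, groundspeed 159.4 kt
Leg 3: desired track 120.6°; wind correction +2.0° → command heading 122.6°, groundspeed 150.6 kt
Leg 4: desired track 27.2°; wind correction +1.1° → command heading 28.3°, groundspeed 159.5 kt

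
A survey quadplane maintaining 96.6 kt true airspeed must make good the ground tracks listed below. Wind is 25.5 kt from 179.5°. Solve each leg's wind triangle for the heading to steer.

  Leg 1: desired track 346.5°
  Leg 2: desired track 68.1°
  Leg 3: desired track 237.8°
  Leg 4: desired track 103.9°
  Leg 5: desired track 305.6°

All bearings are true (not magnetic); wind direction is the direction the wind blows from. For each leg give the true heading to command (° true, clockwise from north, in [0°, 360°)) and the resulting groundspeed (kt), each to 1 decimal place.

Leg 1: heading=343.1°, groundspeed=121.3 kt
Leg 2: heading=82.3°, groundspeed=102.9 kt
Leg 3: heading=224.8°, groundspeed=80.7 kt
Leg 4: heading=118.7°, groundspeed=87.0 kt
Leg 5: heading=293.3°, groundspeed=109.4 kt

Leg 1: desired track 346.5°; wind correction -3.4° → command heading 343.1°, groundspeed 121.3 kt
Leg 2: desired track 68.1°; wind correction +14.2° → command heading 82.3°, groundspeed 102.9 kt
Leg 3: desired track 237.8°; wind correction -13.0° → command heading 224.8°, groundspeed 80.7 kt
Leg 4: desired track 103.9°; wind correction +14.8° → command heading 118.7°, groundspeed 87.0 kt
Leg 5: desired track 305.6°; wind correction -12.3° → command heading 293.3°, groundspeed 109.4 kt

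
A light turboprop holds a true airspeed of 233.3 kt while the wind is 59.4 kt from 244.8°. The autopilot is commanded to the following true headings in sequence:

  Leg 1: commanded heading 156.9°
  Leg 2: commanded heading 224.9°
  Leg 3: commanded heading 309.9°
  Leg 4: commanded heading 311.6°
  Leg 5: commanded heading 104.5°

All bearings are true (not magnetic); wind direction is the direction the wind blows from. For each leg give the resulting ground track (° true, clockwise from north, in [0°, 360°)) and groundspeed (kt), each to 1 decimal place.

Leg 1: track=142.5°, groundspeed=238.6 kt
Leg 2: track=218.4°, groundspeed=178.6 kt
Leg 3: track=324.4°, groundspeed=215.1 kt
Leg 4: track=326.2°, groundspeed=216.9 kt
Leg 5: track=96.8°, groundspeed=281.6 kt

Leg 1: heading 156.9°; drift -14.4° → track 142.5°, groundspeed 238.6 kt
Leg 2: heading 224.9°; drift -6.5° → track 218.4°, groundspeed 178.6 kt
Leg 3: heading 309.9°; drift +14.5° → track 324.4°, groundspeed 215.1 kt
Leg 4: heading 311.6°; drift +14.6° → track 326.2°, groundspeed 216.9 kt
Leg 5: heading 104.5°; drift -7.7° → track 96.8°, groundspeed 281.6 kt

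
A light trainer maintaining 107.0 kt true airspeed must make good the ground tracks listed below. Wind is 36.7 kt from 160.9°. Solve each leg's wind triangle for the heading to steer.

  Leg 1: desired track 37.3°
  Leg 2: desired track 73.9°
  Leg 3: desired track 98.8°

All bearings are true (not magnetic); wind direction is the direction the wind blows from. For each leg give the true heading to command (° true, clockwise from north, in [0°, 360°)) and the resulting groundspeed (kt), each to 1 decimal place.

Leg 1: desired track 37.3°; wind correction +16.6° → command heading 53.9°, groundspeed 122.9 kt
Leg 2: desired track 73.9°; wind correction +20.0° → command heading 93.9°, groundspeed 98.6 kt
Leg 3: desired track 98.8°; wind correction +17.6° → command heading 116.4°, groundspeed 84.8 kt

Leg 1: heading=53.9°, groundspeed=122.9 kt
Leg 2: heading=93.9°, groundspeed=98.6 kt
Leg 3: heading=116.4°, groundspeed=84.8 kt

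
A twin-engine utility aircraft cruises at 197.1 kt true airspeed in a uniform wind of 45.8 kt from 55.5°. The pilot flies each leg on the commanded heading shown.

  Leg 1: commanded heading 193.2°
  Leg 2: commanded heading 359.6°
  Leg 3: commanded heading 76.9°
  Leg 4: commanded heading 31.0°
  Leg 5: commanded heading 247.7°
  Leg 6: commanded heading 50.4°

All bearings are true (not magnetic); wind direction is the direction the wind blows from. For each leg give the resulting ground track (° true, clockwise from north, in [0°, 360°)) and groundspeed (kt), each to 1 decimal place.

Leg 1: heading 193.2°; drift +7.6° → track 200.8°, groundspeed 233.0 kt
Leg 2: heading 359.6°; drift -12.5° → track 347.1°, groundspeed 175.6 kt
Leg 3: heading 76.9°; drift +6.2° → track 83.1°, groundspeed 155.4 kt
Leg 4: heading 31.0°; drift -7.0° → track 24.0°, groundspeed 156.6 kt
Leg 5: heading 247.7°; drift -2.3° → track 245.4°, groundspeed 242.1 kt
Leg 6: heading 50.4°; drift -1.5° → track 48.9°, groundspeed 151.5 kt

Leg 1: track=200.8°, groundspeed=233.0 kt
Leg 2: track=347.1°, groundspeed=175.6 kt
Leg 3: track=83.1°, groundspeed=155.4 kt
Leg 4: track=24.0°, groundspeed=156.6 kt
Leg 5: track=245.4°, groundspeed=242.1 kt
Leg 6: track=48.9°, groundspeed=151.5 kt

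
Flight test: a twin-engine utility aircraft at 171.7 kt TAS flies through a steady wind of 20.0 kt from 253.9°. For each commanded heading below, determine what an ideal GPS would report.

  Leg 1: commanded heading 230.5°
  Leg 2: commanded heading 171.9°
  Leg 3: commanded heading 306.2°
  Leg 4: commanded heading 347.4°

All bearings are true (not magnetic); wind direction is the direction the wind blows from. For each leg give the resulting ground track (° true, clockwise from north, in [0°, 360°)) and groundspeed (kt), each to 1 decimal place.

Leg 1: heading 230.5°; drift -3.0° → track 227.5°, groundspeed 153.6 kt
Leg 2: heading 171.9°; drift -6.7° → track 165.2°, groundspeed 170.1 kt
Leg 3: heading 306.2°; drift +5.7° → track 311.9°, groundspeed 160.3 kt
Leg 4: heading 347.4°; drift +6.6° → track 354.0°, groundspeed 174.1 kt

Leg 1: track=227.5°, groundspeed=153.6 kt
Leg 2: track=165.2°, groundspeed=170.1 kt
Leg 3: track=311.9°, groundspeed=160.3 kt
Leg 4: track=354.0°, groundspeed=174.1 kt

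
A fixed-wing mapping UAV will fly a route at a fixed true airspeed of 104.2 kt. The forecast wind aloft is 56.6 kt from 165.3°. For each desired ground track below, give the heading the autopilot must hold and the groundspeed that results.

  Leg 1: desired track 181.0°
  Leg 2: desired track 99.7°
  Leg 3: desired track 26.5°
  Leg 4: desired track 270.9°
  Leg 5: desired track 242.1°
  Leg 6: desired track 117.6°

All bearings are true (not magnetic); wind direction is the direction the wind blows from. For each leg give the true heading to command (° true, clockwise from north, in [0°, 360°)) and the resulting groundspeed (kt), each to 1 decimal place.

Leg 1: desired track 181.0°; wind correction -8.5° → command heading 172.5°, groundspeed 48.6 kt
Leg 2: desired track 99.7°; wind correction +29.6° → command heading 129.3°, groundspeed 67.2 kt
Leg 3: desired track 26.5°; wind correction +21.0° → command heading 47.5°, groundspeed 139.9 kt
Leg 4: desired track 270.9°; wind correction -31.5° → command heading 239.4°, groundspeed 104.0 kt
Leg 5: desired track 242.1°; wind correction -31.9° → command heading 210.2°, groundspeed 75.5 kt
Leg 6: desired track 117.6°; wind correction +23.7° → command heading 141.3°, groundspeed 57.3 kt

Leg 1: heading=172.5°, groundspeed=48.6 kt
Leg 2: heading=129.3°, groundspeed=67.2 kt
Leg 3: heading=47.5°, groundspeed=139.9 kt
Leg 4: heading=239.4°, groundspeed=104.0 kt
Leg 5: heading=210.2°, groundspeed=75.5 kt
Leg 6: heading=141.3°, groundspeed=57.3 kt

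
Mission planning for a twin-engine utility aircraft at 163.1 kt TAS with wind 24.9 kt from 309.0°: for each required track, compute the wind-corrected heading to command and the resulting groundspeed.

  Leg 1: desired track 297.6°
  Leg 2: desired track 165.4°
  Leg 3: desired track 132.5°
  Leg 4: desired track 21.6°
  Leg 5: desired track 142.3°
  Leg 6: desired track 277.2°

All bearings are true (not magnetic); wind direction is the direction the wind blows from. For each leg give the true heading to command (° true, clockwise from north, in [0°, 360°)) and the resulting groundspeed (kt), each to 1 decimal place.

Leg 1: heading=299.3°, groundspeed=138.6 kt
Leg 2: heading=170.6°, groundspeed=182.5 kt
Leg 3: heading=133.0°, groundspeed=187.9 kt
Leg 4: heading=13.2°, groundspeed=153.9 kt
Leg 5: heading=144.3°, groundspeed=187.2 kt
Leg 6: heading=281.8°, groundspeed=141.4 kt

Leg 1: desired track 297.6°; wind correction +1.7° → command heading 299.3°, groundspeed 138.6 kt
Leg 2: desired track 165.4°; wind correction +5.2° → command heading 170.6°, groundspeed 182.5 kt
Leg 3: desired track 132.5°; wind correction +0.5° → command heading 133.0°, groundspeed 187.9 kt
Leg 4: desired track 21.6°; wind correction -8.4° → command heading 13.2°, groundspeed 153.9 kt
Leg 5: desired track 142.3°; wind correction +2.0° → command heading 144.3°, groundspeed 187.2 kt
Leg 6: desired track 277.2°; wind correction +4.6° → command heading 281.8°, groundspeed 141.4 kt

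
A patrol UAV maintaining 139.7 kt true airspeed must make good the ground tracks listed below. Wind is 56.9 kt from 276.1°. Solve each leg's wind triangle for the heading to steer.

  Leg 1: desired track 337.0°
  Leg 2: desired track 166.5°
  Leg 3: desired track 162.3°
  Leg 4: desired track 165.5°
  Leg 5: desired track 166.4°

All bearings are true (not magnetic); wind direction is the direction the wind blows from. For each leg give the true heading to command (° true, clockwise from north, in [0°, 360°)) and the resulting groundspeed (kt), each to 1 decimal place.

Leg 1: heading=316.2°, groundspeed=102.9 kt
Leg 2: heading=189.1°, groundspeed=148.1 kt
Leg 3: heading=184.2°, groundspeed=152.6 kt
Leg 4: heading=187.9°, groundspeed=149.2 kt
Leg 5: heading=188.9°, groundspeed=148.2 kt

Leg 1: desired track 337.0°; wind correction -20.8° → command heading 316.2°, groundspeed 102.9 kt
Leg 2: desired track 166.5°; wind correction +22.6° → command heading 189.1°, groundspeed 148.1 kt
Leg 3: desired track 162.3°; wind correction +21.9° → command heading 184.2°, groundspeed 152.6 kt
Leg 4: desired track 165.5°; wind correction +22.4° → command heading 187.9°, groundspeed 149.2 kt
Leg 5: desired track 166.4°; wind correction +22.5° → command heading 188.9°, groundspeed 148.2 kt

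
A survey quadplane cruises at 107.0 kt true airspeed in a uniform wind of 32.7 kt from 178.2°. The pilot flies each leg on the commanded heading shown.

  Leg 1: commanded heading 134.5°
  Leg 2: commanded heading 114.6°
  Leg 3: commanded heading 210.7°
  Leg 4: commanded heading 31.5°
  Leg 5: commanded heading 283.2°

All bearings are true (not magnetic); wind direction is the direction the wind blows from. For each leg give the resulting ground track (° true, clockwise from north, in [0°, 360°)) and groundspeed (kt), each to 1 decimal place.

Leg 1: heading 134.5°; drift -15.2° → track 119.3°, groundspeed 86.4 kt
Leg 2: heading 114.6°; drift -17.6° → track 97.0°, groundspeed 97.0 kt
Leg 3: heading 210.7°; drift +12.5° → track 223.2°, groundspeed 81.3 kt
Leg 4: heading 31.5°; drift -7.6° → track 23.9°, groundspeed 135.5 kt
Leg 5: heading 283.2°; drift +15.3° → track 298.5°, groundspeed 119.7 kt

Leg 1: track=119.3°, groundspeed=86.4 kt
Leg 2: track=97.0°, groundspeed=97.0 kt
Leg 3: track=223.2°, groundspeed=81.3 kt
Leg 4: track=23.9°, groundspeed=135.5 kt
Leg 5: track=298.5°, groundspeed=119.7 kt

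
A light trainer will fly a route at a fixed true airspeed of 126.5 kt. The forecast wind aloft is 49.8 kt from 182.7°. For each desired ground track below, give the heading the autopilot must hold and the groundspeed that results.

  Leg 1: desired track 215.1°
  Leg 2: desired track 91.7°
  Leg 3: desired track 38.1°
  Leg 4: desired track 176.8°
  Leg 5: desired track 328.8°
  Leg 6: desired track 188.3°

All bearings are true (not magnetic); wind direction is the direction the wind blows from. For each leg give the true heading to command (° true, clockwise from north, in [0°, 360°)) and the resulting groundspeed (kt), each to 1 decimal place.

Leg 1: heading=202.9°, groundspeed=81.6 kt
Leg 2: heading=114.9°, groundspeed=117.2 kt
Leg 3: heading=51.3°, groundspeed=163.8 kt
Leg 4: heading=179.1°, groundspeed=76.9 kt
Leg 5: heading=316.1°, groundspeed=164.7 kt
Leg 6: heading=186.1°, groundspeed=76.8 kt

Leg 1: desired track 215.1°; wind correction -12.2° → command heading 202.9°, groundspeed 81.6 kt
Leg 2: desired track 91.7°; wind correction +23.2° → command heading 114.9°, groundspeed 117.2 kt
Leg 3: desired track 38.1°; wind correction +13.2° → command heading 51.3°, groundspeed 163.8 kt
Leg 4: desired track 176.8°; wind correction +2.3° → command heading 179.1°, groundspeed 76.9 kt
Leg 5: desired track 328.8°; wind correction -12.7° → command heading 316.1°, groundspeed 164.7 kt
Leg 6: desired track 188.3°; wind correction -2.2° → command heading 186.1°, groundspeed 76.8 kt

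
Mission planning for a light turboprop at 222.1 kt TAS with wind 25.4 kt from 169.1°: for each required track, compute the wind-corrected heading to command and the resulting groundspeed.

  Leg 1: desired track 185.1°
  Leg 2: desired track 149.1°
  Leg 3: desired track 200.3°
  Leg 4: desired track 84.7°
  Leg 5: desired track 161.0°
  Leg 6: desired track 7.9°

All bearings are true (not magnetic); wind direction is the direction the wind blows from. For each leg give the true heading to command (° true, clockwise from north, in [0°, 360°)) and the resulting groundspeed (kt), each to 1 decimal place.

Leg 1: desired track 185.1°; wind correction -1.8° → command heading 183.3°, groundspeed 197.6 kt
Leg 2: desired track 149.1°; wind correction +2.2° → command heading 151.3°, groundspeed 198.1 kt
Leg 3: desired track 200.3°; wind correction -3.4° → command heading 196.9°, groundspeed 200.0 kt
Leg 4: desired track 84.7°; wind correction +6.5° → command heading 91.2°, groundspeed 218.2 kt
Leg 5: desired track 161.0°; wind correction +0.9° → command heading 161.9°, groundspeed 196.9 kt
Leg 6: desired track 7.9°; wind correction +2.1° → command heading 10.0°, groundspeed 246.0 kt

Leg 1: heading=183.3°, groundspeed=197.6 kt
Leg 2: heading=151.3°, groundspeed=198.1 kt
Leg 3: heading=196.9°, groundspeed=200.0 kt
Leg 4: heading=91.2°, groundspeed=218.2 kt
Leg 5: heading=161.9°, groundspeed=196.9 kt
Leg 6: heading=10.0°, groundspeed=246.0 kt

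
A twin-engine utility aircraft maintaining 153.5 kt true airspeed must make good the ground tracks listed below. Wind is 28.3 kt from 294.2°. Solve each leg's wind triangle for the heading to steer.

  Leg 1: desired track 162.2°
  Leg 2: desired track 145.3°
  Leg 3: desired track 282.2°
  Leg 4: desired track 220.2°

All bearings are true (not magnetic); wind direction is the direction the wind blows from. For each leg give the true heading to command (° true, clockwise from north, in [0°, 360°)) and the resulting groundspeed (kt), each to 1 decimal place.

Leg 1: heading=170.1°, groundspeed=171.0 kt
Leg 2: heading=150.8°, groundspeed=177.0 kt
Leg 3: heading=284.4°, groundspeed=125.7 kt
Leg 4: heading=230.4°, groundspeed=143.3 kt

Leg 1: desired track 162.2°; wind correction +7.9° → command heading 170.1°, groundspeed 171.0 kt
Leg 2: desired track 145.3°; wind correction +5.5° → command heading 150.8°, groundspeed 177.0 kt
Leg 3: desired track 282.2°; wind correction +2.2° → command heading 284.4°, groundspeed 125.7 kt
Leg 4: desired track 220.2°; wind correction +10.2° → command heading 230.4°, groundspeed 143.3 kt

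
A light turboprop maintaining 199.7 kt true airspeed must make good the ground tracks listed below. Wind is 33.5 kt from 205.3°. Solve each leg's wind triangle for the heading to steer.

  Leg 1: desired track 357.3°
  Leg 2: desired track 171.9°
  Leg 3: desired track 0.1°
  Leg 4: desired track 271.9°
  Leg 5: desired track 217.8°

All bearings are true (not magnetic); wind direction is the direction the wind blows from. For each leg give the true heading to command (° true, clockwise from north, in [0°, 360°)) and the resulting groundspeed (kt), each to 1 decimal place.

Leg 1: desired track 357.3°; wind correction -4.5° → command heading 352.8°, groundspeed 228.7 kt
Leg 2: desired track 171.9°; wind correction +5.3° → command heading 177.2°, groundspeed 170.9 kt
Leg 3: desired track 0.1°; wind correction -4.1° → command heading 356.0°, groundspeed 229.5 kt
Leg 4: desired track 271.9°; wind correction -8.9° → command heading 263.0°, groundspeed 184.0 kt
Leg 5: desired track 217.8°; wind correction -2.1° → command heading 215.7°, groundspeed 166.9 kt

Leg 1: heading=352.8°, groundspeed=228.7 kt
Leg 2: heading=177.2°, groundspeed=170.9 kt
Leg 3: heading=356.0°, groundspeed=229.5 kt
Leg 4: heading=263.0°, groundspeed=184.0 kt
Leg 5: heading=215.7°, groundspeed=166.9 kt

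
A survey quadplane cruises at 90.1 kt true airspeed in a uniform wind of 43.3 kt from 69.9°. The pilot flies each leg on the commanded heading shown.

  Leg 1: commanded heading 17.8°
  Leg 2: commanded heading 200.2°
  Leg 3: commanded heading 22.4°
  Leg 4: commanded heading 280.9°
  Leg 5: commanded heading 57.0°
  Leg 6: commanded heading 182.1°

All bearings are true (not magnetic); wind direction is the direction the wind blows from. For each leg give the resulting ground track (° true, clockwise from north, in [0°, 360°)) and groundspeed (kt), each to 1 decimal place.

Leg 1: track=349.5°, groundspeed=72.1 kt
Leg 2: track=215.8°, groundspeed=122.6 kt
Leg 3: track=354.7°, groundspeed=68.7 kt
Leg 4: track=271.0°, groundspeed=129.2 kt
Leg 5: track=45.6°, groundspeed=48.9 kt
Leg 6: track=202.7°, groundspeed=113.8 kt

Leg 1: heading 17.8°; drift -28.3° → track 349.5°, groundspeed 72.1 kt
Leg 2: heading 200.2°; drift +15.6° → track 215.8°, groundspeed 122.6 kt
Leg 3: heading 22.4°; drift -27.7° → track 354.7°, groundspeed 68.7 kt
Leg 4: heading 280.9°; drift -9.9° → track 271.0°, groundspeed 129.2 kt
Leg 5: heading 57.0°; drift -11.4° → track 45.6°, groundspeed 48.9 kt
Leg 6: heading 182.1°; drift +20.6° → track 202.7°, groundspeed 113.8 kt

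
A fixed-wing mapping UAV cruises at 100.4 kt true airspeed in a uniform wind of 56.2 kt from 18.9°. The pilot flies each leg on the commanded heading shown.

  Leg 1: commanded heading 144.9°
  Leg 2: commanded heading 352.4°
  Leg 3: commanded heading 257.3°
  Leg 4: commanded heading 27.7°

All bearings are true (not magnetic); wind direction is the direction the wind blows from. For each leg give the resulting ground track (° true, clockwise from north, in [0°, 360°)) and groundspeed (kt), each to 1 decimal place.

Leg 1: heading 144.9°; drift +18.8° → track 163.7°, groundspeed 141.0 kt
Leg 2: heading 352.4°; drift -26.6° → track 325.8°, groundspeed 56.0 kt
Leg 3: heading 257.3°; drift -20.2° → track 237.1°, groundspeed 138.4 kt
Leg 4: heading 27.7°; drift +10.8° → track 38.5°, groundspeed 45.7 kt

Leg 1: track=163.7°, groundspeed=141.0 kt
Leg 2: track=325.8°, groundspeed=56.0 kt
Leg 3: track=237.1°, groundspeed=138.4 kt
Leg 4: track=38.5°, groundspeed=45.7 kt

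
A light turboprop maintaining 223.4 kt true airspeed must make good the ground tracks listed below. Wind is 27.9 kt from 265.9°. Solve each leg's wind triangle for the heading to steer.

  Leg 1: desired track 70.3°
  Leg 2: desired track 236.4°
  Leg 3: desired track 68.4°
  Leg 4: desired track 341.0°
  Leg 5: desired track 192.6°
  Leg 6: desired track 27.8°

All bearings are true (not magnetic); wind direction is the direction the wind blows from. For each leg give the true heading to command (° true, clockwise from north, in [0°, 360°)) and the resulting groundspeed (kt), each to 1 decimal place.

Leg 1: desired track 70.3°; wind correction -1.9° → command heading 68.4°, groundspeed 250.1 kt
Leg 2: desired track 236.4°; wind correction +3.5° → command heading 239.9°, groundspeed 198.7 kt
Leg 3: desired track 68.4°; wind correction -2.2° → command heading 66.2°, groundspeed 249.9 kt
Leg 4: desired track 341.0°; wind correction -6.9° → command heading 334.1°, groundspeed 214.6 kt
Leg 5: desired track 192.6°; wind correction +6.9° → command heading 199.5°, groundspeed 213.8 kt
Leg 6: desired track 27.8°; wind correction -6.1° → command heading 21.7°, groundspeed 236.9 kt

Leg 1: heading=68.4°, groundspeed=250.1 kt
Leg 2: heading=239.9°, groundspeed=198.7 kt
Leg 3: heading=66.2°, groundspeed=249.9 kt
Leg 4: heading=334.1°, groundspeed=214.6 kt
Leg 5: heading=199.5°, groundspeed=213.8 kt
Leg 6: heading=21.7°, groundspeed=236.9 kt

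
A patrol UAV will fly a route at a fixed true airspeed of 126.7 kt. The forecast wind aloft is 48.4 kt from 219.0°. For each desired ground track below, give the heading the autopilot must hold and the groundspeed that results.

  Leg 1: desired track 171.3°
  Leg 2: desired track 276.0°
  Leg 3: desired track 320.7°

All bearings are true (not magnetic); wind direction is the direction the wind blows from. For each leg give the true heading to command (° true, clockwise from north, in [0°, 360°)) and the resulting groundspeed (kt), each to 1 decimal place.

Leg 1: heading=187.7°, groundspeed=89.0 kt
Leg 2: heading=257.3°, groundspeed=93.7 kt
Leg 3: heading=298.7°, groundspeed=127.3 kt

Leg 1: desired track 171.3°; wind correction +16.4° → command heading 187.7°, groundspeed 89.0 kt
Leg 2: desired track 276.0°; wind correction -18.7° → command heading 257.3°, groundspeed 93.7 kt
Leg 3: desired track 320.7°; wind correction -22.0° → command heading 298.7°, groundspeed 127.3 kt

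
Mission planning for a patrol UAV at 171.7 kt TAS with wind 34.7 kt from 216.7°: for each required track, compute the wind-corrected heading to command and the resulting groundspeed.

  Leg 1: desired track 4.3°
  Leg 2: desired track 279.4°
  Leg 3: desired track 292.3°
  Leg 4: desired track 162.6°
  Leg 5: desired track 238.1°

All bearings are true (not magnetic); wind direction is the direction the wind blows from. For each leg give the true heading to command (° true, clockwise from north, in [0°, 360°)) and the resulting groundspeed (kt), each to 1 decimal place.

Leg 1: heading=358.1°, groundspeed=200.0 kt
Leg 2: heading=269.1°, groundspeed=153.0 kt
Leg 3: heading=281.0°, groundspeed=159.7 kt
Leg 4: heading=172.0°, groundspeed=149.0 kt
Leg 5: heading=233.9°, groundspeed=138.9 kt

Leg 1: desired track 4.3°; wind correction -6.2° → command heading 358.1°, groundspeed 200.0 kt
Leg 2: desired track 279.4°; wind correction -10.3° → command heading 269.1°, groundspeed 153.0 kt
Leg 3: desired track 292.3°; wind correction -11.3° → command heading 281.0°, groundspeed 159.7 kt
Leg 4: desired track 162.6°; wind correction +9.4° → command heading 172.0°, groundspeed 149.0 kt
Leg 5: desired track 238.1°; wind correction -4.2° → command heading 233.9°, groundspeed 138.9 kt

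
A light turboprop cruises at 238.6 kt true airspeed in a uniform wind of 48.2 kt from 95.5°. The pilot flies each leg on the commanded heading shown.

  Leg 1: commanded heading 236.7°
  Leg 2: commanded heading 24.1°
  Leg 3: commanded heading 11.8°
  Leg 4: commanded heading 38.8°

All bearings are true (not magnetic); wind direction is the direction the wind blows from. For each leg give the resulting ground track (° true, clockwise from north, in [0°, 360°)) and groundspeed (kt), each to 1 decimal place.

Leg 1: heading 236.7°; drift +6.2° → track 242.9°, groundspeed 277.8 kt
Leg 2: heading 24.1°; drift -11.6° → track 12.5°, groundspeed 227.9 kt
Leg 3: heading 11.8°; drift -11.6° → track 0.2°, groundspeed 238.2 kt
Leg 4: heading 38.8°; drift -10.8° → track 28.0°, groundspeed 215.9 kt

Leg 1: track=242.9°, groundspeed=277.8 kt
Leg 2: track=12.5°, groundspeed=227.9 kt
Leg 3: track=0.2°, groundspeed=238.2 kt
Leg 4: track=28.0°, groundspeed=215.9 kt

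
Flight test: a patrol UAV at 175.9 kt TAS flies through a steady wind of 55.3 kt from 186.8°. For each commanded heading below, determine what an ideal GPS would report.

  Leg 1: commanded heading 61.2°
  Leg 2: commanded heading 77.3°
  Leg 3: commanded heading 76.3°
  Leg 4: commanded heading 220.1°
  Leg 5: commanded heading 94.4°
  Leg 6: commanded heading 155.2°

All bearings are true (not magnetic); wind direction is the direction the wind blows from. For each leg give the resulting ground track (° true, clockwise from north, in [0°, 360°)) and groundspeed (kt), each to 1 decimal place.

Leg 1: track=49.0°, groundspeed=212.9 kt
Leg 2: track=62.3°, groundspeed=201.2 kt
Leg 3: track=61.4°, groundspeed=202.0 kt
Leg 4: track=233.3°, groundspeed=133.2 kt
Leg 5: track=77.2°, groundspeed=186.6 kt
Leg 6: track=142.5°, groundspeed=132.0 kt

Leg 1: heading 61.2°; drift -12.2° → track 49.0°, groundspeed 212.9 kt
Leg 2: heading 77.3°; drift -15.0° → track 62.3°, groundspeed 201.2 kt
Leg 3: heading 76.3°; drift -14.9° → track 61.4°, groundspeed 202.0 kt
Leg 4: heading 220.1°; drift +13.2° → track 233.3°, groundspeed 133.2 kt
Leg 5: heading 94.4°; drift -17.2° → track 77.2°, groundspeed 186.6 kt
Leg 6: heading 155.2°; drift -12.7° → track 142.5°, groundspeed 132.0 kt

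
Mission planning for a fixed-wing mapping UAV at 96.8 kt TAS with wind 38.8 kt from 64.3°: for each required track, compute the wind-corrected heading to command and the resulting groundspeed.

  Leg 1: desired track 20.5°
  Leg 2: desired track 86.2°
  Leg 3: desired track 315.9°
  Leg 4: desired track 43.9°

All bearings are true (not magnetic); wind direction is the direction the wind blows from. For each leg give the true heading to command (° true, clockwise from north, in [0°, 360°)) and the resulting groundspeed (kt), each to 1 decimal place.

Leg 1: desired track 20.5°; wind correction +16.1° → command heading 36.6°, groundspeed 65.0 kt
Leg 2: desired track 86.2°; wind correction -8.6° → command heading 77.6°, groundspeed 59.7 kt
Leg 3: desired track 315.9°; wind correction +22.4° → command heading 338.3°, groundspeed 101.8 kt
Leg 4: desired track 43.9°; wind correction +8.0° → command heading 51.9°, groundspeed 59.5 kt

Leg 1: heading=36.6°, groundspeed=65.0 kt
Leg 2: heading=77.6°, groundspeed=59.7 kt
Leg 3: heading=338.3°, groundspeed=101.8 kt
Leg 4: heading=51.9°, groundspeed=59.5 kt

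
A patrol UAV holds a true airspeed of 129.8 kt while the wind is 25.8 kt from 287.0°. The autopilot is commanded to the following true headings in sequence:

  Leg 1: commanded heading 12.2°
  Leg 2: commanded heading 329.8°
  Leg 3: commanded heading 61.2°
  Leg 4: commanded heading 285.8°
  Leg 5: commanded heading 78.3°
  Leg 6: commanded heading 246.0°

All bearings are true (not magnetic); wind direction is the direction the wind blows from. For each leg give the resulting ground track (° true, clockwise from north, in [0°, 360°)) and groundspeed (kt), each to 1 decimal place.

Leg 1: track=23.6°, groundspeed=130.2 kt
Leg 2: track=338.8°, groundspeed=112.2 kt
Leg 3: track=68.3°, groundspeed=148.9 kt
Leg 4: track=285.5°, groundspeed=104.0 kt
Leg 5: track=82.9°, groundspeed=152.9 kt
Leg 6: track=237.3°, groundspeed=111.6 kt

Leg 1: heading 12.2°; drift +11.4° → track 23.6°, groundspeed 130.2 kt
Leg 2: heading 329.8°; drift +9.0° → track 338.8°, groundspeed 112.2 kt
Leg 3: heading 61.2°; drift +7.1° → track 68.3°, groundspeed 148.9 kt
Leg 4: heading 285.8°; drift -0.3° → track 285.5°, groundspeed 104.0 kt
Leg 5: heading 78.3°; drift +4.6° → track 82.9°, groundspeed 152.9 kt
Leg 6: heading 246.0°; drift -8.7° → track 237.3°, groundspeed 111.6 kt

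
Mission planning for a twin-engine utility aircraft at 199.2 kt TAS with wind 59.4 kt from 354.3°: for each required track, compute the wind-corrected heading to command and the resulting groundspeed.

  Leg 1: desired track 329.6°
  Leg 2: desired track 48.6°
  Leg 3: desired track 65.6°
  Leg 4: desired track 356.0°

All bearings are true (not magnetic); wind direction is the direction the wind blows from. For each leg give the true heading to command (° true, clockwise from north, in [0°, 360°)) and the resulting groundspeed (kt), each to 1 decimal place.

Leg 1: desired track 329.6°; wind correction +7.2° → command heading 336.8°, groundspeed 143.7 kt
Leg 2: desired track 48.6°; wind correction -14.0° → command heading 34.6°, groundspeed 158.6 kt
Leg 3: desired track 65.6°; wind correction -16.4° → command heading 49.2°, groundspeed 172.0 kt
Leg 4: desired track 356.0°; wind correction -0.5° → command heading 355.5°, groundspeed 139.8 kt

Leg 1: heading=336.8°, groundspeed=143.7 kt
Leg 2: heading=34.6°, groundspeed=158.6 kt
Leg 3: heading=49.2°, groundspeed=172.0 kt
Leg 4: heading=355.5°, groundspeed=139.8 kt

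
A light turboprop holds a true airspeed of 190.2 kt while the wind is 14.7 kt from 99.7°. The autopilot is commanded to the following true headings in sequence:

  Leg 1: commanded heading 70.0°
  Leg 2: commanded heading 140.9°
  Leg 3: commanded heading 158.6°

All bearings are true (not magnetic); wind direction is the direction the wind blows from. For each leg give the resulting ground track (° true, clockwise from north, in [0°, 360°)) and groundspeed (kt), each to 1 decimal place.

Leg 1: track=67.6°, groundspeed=177.6 kt
Leg 2: track=144.0°, groundspeed=179.4 kt
Leg 3: track=162.5°, groundspeed=183.0 kt

Leg 1: heading 70.0°; drift -2.4° → track 67.6°, groundspeed 177.6 kt
Leg 2: heading 140.9°; drift +3.1° → track 144.0°, groundspeed 179.4 kt
Leg 3: heading 158.6°; drift +3.9° → track 162.5°, groundspeed 183.0 kt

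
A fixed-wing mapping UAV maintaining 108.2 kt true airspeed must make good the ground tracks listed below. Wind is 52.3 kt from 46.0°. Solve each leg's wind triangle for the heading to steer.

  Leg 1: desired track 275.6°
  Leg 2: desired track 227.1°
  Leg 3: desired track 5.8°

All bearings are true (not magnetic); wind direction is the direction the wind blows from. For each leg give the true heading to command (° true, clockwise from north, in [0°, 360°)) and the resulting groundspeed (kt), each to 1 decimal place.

Leg 1: heading=297.2°, groundspeed=134.5 kt
Leg 2: heading=227.6°, groundspeed=160.5 kt
Leg 3: heading=24.0°, groundspeed=62.9 kt

Leg 1: desired track 275.6°; wind correction +21.6° → command heading 297.2°, groundspeed 134.5 kt
Leg 2: desired track 227.1°; wind correction +0.5° → command heading 227.6°, groundspeed 160.5 kt
Leg 3: desired track 5.8°; wind correction +18.2° → command heading 24.0°, groundspeed 62.9 kt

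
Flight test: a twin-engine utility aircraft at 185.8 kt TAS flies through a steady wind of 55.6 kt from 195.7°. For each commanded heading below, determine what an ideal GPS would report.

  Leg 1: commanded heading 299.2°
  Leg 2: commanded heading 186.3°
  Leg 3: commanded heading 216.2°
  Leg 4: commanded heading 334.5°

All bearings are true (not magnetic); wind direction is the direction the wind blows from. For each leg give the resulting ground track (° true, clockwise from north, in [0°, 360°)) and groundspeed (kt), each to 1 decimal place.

Leg 1: heading 299.2°; drift +15.2° → track 314.4°, groundspeed 206.0 kt
Leg 2: heading 186.3°; drift -4.0° → track 182.3°, groundspeed 131.3 kt
Leg 3: heading 216.2°; drift +8.3° → track 224.5°, groundspeed 135.1 kt
Leg 4: heading 334.5°; drift +9.1° → track 343.6°, groundspeed 230.6 kt

Leg 1: track=314.4°, groundspeed=206.0 kt
Leg 2: track=182.3°, groundspeed=131.3 kt
Leg 3: track=224.5°, groundspeed=135.1 kt
Leg 4: track=343.6°, groundspeed=230.6 kt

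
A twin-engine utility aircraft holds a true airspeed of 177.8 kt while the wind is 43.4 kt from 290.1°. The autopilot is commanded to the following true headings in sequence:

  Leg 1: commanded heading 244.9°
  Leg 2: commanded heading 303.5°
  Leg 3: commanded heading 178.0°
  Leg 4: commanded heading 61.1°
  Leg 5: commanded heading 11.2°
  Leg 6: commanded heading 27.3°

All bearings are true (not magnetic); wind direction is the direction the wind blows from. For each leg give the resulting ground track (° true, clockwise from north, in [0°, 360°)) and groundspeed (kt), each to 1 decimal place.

Leg 1: track=233.1°, groundspeed=150.4 kt
Leg 2: track=307.7°, groundspeed=136.0 kt
Leg 3: track=166.3°, groundspeed=198.2 kt
Leg 4: track=70.1°, groundspeed=208.9 kt
Leg 5: track=25.3°, groundspeed=176.4 kt
Leg 6: track=40.5°, groundspeed=188.2 kt

Leg 1: heading 244.9°; drift -11.8° → track 233.1°, groundspeed 150.4 kt
Leg 2: heading 303.5°; drift +4.2° → track 307.7°, groundspeed 136.0 kt
Leg 3: heading 178.0°; drift -11.7° → track 166.3°, groundspeed 198.2 kt
Leg 4: heading 61.1°; drift +9.0° → track 70.1°, groundspeed 208.9 kt
Leg 5: heading 11.2°; drift +14.1° → track 25.3°, groundspeed 176.4 kt
Leg 6: heading 27.3°; drift +13.2° → track 40.5°, groundspeed 188.2 kt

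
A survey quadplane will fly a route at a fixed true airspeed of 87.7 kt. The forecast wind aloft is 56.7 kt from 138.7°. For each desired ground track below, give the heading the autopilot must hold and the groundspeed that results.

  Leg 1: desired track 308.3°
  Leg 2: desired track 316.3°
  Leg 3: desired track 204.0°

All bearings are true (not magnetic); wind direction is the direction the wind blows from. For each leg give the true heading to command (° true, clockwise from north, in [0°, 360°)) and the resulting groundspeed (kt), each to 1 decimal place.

Leg 1: heading=301.6°, groundspeed=142.9 kt
Leg 2: heading=314.7°, groundspeed=144.3 kt
Leg 3: heading=168.0°, groundspeed=47.3 kt

Leg 1: desired track 308.3°; wind correction -6.7° → command heading 301.6°, groundspeed 142.9 kt
Leg 2: desired track 316.3°; wind correction -1.6° → command heading 314.7°, groundspeed 144.3 kt
Leg 3: desired track 204.0°; wind correction -36.0° → command heading 168.0°, groundspeed 47.3 kt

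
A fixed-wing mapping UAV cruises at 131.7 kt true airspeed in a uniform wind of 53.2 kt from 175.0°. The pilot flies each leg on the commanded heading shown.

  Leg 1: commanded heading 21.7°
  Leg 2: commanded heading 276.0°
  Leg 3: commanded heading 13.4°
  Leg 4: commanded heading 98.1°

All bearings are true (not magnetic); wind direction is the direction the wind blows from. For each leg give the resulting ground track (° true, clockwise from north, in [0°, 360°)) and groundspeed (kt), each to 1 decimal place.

Leg 1: heading 21.7°; drift -7.6° → track 14.1°, groundspeed 180.8 kt
Leg 2: heading 276.0°; drift +20.2° → track 296.2°, groundspeed 151.2 kt
Leg 3: heading 13.4°; drift -5.3° → track 8.1°, groundspeed 183.0 kt
Leg 4: heading 98.1°; drift -23.4° → track 74.7°, groundspeed 130.4 kt

Leg 1: track=14.1°, groundspeed=180.8 kt
Leg 2: track=296.2°, groundspeed=151.2 kt
Leg 3: track=8.1°, groundspeed=183.0 kt
Leg 4: track=74.7°, groundspeed=130.4 kt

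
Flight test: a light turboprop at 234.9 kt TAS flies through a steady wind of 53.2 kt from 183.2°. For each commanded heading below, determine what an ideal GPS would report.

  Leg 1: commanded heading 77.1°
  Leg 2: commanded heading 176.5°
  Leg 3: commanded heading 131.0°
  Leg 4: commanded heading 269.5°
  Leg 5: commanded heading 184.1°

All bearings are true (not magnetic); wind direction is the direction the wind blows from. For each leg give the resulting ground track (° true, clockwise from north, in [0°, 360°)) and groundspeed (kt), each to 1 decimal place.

Leg 1: track=65.5°, groundspeed=254.8 kt
Leg 2: track=174.5°, groundspeed=182.2 kt
Leg 3: track=119.3°, groundspeed=206.6 kt
Leg 4: track=282.4°, groundspeed=237.5 kt
Leg 5: track=184.4°, groundspeed=181.7 kt

Leg 1: heading 77.1°; drift -11.6° → track 65.5°, groundspeed 254.8 kt
Leg 2: heading 176.5°; drift -2.0° → track 174.5°, groundspeed 182.2 kt
Leg 3: heading 131.0°; drift -11.7° → track 119.3°, groundspeed 206.6 kt
Leg 4: heading 269.5°; drift +12.9° → track 282.4°, groundspeed 237.5 kt
Leg 5: heading 184.1°; drift +0.3° → track 184.4°, groundspeed 181.7 kt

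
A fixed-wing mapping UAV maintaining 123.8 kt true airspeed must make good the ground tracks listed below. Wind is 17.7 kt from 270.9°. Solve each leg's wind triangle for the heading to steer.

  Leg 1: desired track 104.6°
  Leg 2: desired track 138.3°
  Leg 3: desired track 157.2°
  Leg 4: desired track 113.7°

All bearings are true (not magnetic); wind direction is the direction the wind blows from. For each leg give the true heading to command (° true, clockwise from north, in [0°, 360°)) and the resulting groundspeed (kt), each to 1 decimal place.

Leg 1: desired track 104.6°; wind correction +1.9° → command heading 106.5°, groundspeed 140.9 kt
Leg 2: desired track 138.3°; wind correction +6.0° → command heading 144.3°, groundspeed 135.1 kt
Leg 3: desired track 157.2°; wind correction +7.5° → command heading 164.7°, groundspeed 129.8 kt
Leg 4: desired track 113.7°; wind correction +3.2° → command heading 116.9°, groundspeed 139.9 kt

Leg 1: heading=106.5°, groundspeed=140.9 kt
Leg 2: heading=144.3°, groundspeed=135.1 kt
Leg 3: heading=164.7°, groundspeed=129.8 kt
Leg 4: heading=116.9°, groundspeed=139.9 kt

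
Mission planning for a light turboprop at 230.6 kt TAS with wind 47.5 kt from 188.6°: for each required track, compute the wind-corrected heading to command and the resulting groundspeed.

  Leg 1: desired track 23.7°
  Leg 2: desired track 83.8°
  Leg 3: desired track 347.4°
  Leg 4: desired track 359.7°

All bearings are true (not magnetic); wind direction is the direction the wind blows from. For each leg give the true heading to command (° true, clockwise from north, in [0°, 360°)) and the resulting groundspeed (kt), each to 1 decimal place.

Leg 1: desired track 23.7°; wind correction +3.1° → command heading 26.8°, groundspeed 276.1 kt
Leg 2: desired track 83.8°; wind correction +11.5° → command heading 95.3°, groundspeed 238.1 kt
Leg 3: desired track 347.4°; wind correction -4.3° → command heading 343.1°, groundspeed 274.2 kt
Leg 4: desired track 359.7°; wind correction -1.8° → command heading 357.9°, groundspeed 277.4 kt

Leg 1: heading=26.8°, groundspeed=276.1 kt
Leg 2: heading=95.3°, groundspeed=238.1 kt
Leg 3: heading=343.1°, groundspeed=274.2 kt
Leg 4: heading=357.9°, groundspeed=277.4 kt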